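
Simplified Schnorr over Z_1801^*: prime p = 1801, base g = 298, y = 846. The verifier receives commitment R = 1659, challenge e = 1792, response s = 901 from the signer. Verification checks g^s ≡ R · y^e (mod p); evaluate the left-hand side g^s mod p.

1503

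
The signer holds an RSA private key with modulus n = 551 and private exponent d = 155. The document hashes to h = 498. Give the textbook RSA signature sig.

h^155 mod 551 = 92

92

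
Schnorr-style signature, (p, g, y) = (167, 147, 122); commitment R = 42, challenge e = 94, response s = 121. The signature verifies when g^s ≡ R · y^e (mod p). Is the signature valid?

valid

g^s mod p:
147^2 = 21609 ≡ 66
147^4 ≡ 66^2 = 4356 ≡ 14
147^8 ≡ 14^2 = 196 ≡ 29
147^16 ≡ 29^2 = 841 ≡ 6
147^32 ≡ 6^2 = 36
147^64 ≡ 36^2 = 1296 ≡ 127
121 = 64 + 32 + 16 + 8 + 1, so 147^121 ≡ 127·36·6·29·147 ≡ 31 (mod 167)
R · y^e mod p:
122^2 = 14884 ≡ 21
122^4 ≡ 21^2 = 441 ≡ 107
122^8 ≡ 107^2 = 11449 ≡ 93
122^16 ≡ 93^2 = 8649 ≡ 132
122^32 ≡ 132^2 = 17424 ≡ 56
122^64 ≡ 56^2 = 3136 ≡ 130
94 = 64 + 16 + 8 + 4 + 2, so 122^94 ≡ 130·132·93·107·21 ≡ 124 (mod 167)
42·124 = 5208 ≡ 31 (mod 167)
31 ≡ 31 (mod 167); signature holds.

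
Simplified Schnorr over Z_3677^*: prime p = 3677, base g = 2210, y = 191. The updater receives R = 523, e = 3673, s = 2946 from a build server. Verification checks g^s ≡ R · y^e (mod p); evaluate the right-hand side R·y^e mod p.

2913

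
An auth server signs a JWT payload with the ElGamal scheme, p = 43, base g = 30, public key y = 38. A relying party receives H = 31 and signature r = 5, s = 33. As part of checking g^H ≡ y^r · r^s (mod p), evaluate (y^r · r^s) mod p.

28

38^2 = 1444 ≡ 25
38^4 ≡ 25^2 = 625 ≡ 23
5 = 4 + 1, so 38^5 ≡ 23·38 ≡ 14 (mod 43)
5^2 = 25
5^4 ≡ 25^2 = 625 ≡ 23
5^8 ≡ 23^2 = 529 ≡ 13
5^16 ≡ 13^2 = 169 ≡ 40
5^32 ≡ 40^2 = 1600 ≡ 9
33 = 32 + 1, so 5^33 ≡ 9·5 ≡ 2 (mod 43)
y^r · r^s ≡ 14·2 = 28 ≡ 28 (mod 43)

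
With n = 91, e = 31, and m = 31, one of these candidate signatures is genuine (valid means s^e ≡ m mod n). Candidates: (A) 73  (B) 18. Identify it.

Candidate A: 73^2 = 5329 ≡ 51; 73^4 ≡ 51^2 = 2601 ≡ 53; 73^8 ≡ 53^2 = 2809 ≡ 79; 73^16 ≡ 79^2 = 6241 ≡ 53; 31 = 16 + 8 + 4 + 2 + 1, so 73^31 ≡ 53·79·53·51·73 ≡ 31 (mod 91)
  → matches m = 31
Candidate B: 18^2 = 324 ≡ 51; 18^4 ≡ 51^2 = 2601 ≡ 53; 18^8 ≡ 53^2 = 2809 ≡ 79; 18^16 ≡ 79^2 = 6241 ≡ 53; 31 = 16 + 8 + 4 + 2 + 1, so 18^31 ≡ 53·79·53·51·18 ≡ 60 (mod 91)

A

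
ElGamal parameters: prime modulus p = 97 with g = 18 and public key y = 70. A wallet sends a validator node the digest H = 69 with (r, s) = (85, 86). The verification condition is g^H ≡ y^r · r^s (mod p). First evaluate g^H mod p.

8

18^69 mod 97 = 8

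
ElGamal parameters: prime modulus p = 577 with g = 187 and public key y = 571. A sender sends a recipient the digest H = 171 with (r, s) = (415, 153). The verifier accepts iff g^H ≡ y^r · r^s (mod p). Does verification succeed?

fails

Left side g^H mod p:
187^171 mod 577 = 65
Right side y^r · r^s mod p:
571^415 mod 577 = 433
415^153 mod 577 = 171
433·171 = 74043 ≡ 187 (mod 577)
65 ≠ 187, so verification fails.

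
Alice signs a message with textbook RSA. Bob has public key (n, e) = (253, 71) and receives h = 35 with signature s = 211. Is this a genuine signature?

Squares mod 253: s^1≡211, s^2≡246, s^4≡49, s^8≡124, s^16≡196, s^32≡213, s^64≡82
71 = 64 + 4 + 2 + 1, so s^71 ≡ 82·49·246·211 ≡ 35 (mod 253)
35 = h, so the signature checks out.

genuine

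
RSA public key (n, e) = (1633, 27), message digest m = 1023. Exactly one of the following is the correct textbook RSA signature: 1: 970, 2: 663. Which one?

Candidate 1: 970^2 = 940900 ≡ 292; 970^4 ≡ 292^2 = 85264 ≡ 348; 970^8 ≡ 348^2 = 121104 ≡ 262; 970^16 ≡ 262^2 = 68644 ≡ 58; 27 = 16 + 8 + 2 + 1, so 970^27 ≡ 58·262·292·970 ≡ 610 (mod 1633)
Candidate 2: 663^2 = 439569 ≡ 292; 663^4 ≡ 292^2 = 85264 ≡ 348; 663^8 ≡ 348^2 = 121104 ≡ 262; 663^16 ≡ 262^2 = 68644 ≡ 58; 27 = 16 + 8 + 2 + 1, so 663^27 ≡ 58·262·292·663 ≡ 1023 (mod 1633)
  → matches m = 1023

2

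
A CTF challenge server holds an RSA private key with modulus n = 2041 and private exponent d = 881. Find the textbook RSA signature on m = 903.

535

Squares mod 2041: m^1≡903, m^2≡1050, m^4≡360, m^8≡1017, m^16≡1543, m^32≡1043, m^64≡2037, m^128≡16, m^256≡256, m^512≡224
881 = 512 + 256 + 64 + 32 + 16 + 1, so m^881 ≡ 224·256·2037·1043·1543·903 ≡ 535 (mod 2041)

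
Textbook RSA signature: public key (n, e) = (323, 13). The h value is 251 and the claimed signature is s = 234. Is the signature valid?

valid

s^2 ≡ 234^2 = 54756 ≡ 169
s^4 ≡ 169^2 = 28561 ≡ 137
s^8 ≡ 137^2 = 18769 ≡ 35
13 = 8 + 4 + 1, so s^13 ≡ 35·137·234 ≡ 251 (mod 323)
251 = h, so the signature checks out.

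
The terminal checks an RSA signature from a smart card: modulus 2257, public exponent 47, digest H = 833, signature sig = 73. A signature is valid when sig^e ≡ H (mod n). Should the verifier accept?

reject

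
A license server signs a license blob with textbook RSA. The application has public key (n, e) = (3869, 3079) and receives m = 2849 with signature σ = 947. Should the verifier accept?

reject

σ^2 ≡ 947^2 = 896809 ≡ 3070
σ^4 ≡ 3070^2 = 9424900 ≡ 16
σ^8 ≡ 16^2 = 256
σ^16 ≡ 256^2 = 65536 ≡ 3632
σ^32 ≡ 3632^2 = 13191424 ≡ 2003
σ^64 ≡ 2003^2 = 4012009 ≡ 3725
σ^128 ≡ 3725^2 = 13875625 ≡ 1391
σ^256 ≡ 1391^2 = 1934881 ≡ 381
σ^512 ≡ 381^2 = 145161 ≡ 2008
σ^1024 ≡ 2008^2 = 4032064 ≡ 566
σ^2048 ≡ 566^2 = 320356 ≡ 3098
3079 = 2048 + 1024 + 4 + 2 + 1, so σ^3079 ≡ 3098·566·16·3070·947 ≡ 1020 (mod 3869)
σ^3079 mod 3869 = 1020, but m = 2849.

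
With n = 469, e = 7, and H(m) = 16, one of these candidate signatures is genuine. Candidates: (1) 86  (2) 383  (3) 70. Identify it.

1

Candidate 1: Squares mod 469: 86^1≡86, 86^2≡361, 86^4≡408; 7 = 4 + 2 + 1, so 86^7 ≡ 408·361·86 ≡ 16 (mod 469)
  → matches H(m) = 16
Candidate 2: Squares mod 469: 383^1≡383, 383^2≡361, 383^4≡408; 7 = 4 + 2 + 1, so 383^7 ≡ 408·361·383 ≡ 453 (mod 469)
Candidate 3: Squares mod 469: 70^1≡70, 70^2≡210, 70^4≡14; 7 = 4 + 2 + 1, so 70^7 ≡ 14·210·70 ≡ 378 (mod 469)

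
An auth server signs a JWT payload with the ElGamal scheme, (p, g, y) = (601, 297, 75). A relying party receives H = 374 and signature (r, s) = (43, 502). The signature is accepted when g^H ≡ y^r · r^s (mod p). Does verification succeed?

passes

Left side g^H mod p:
297^2 = 88209 ≡ 463
297^4 ≡ 463^2 = 214369 ≡ 413
297^8 ≡ 413^2 = 170569 ≡ 486
297^16 ≡ 486^2 = 236196 ≡ 3
297^32 ≡ 3^2 = 9
297^64 ≡ 9^2 = 81
297^128 ≡ 81^2 = 6561 ≡ 551
297^256 ≡ 551^2 = 303601 ≡ 96
374 = 256 + 64 + 32 + 16 + 4 + 2, so 297^374 ≡ 96·81·9·3·413·463 ≡ 69 (mod 601)
Right side y^r · r^s mod p:
75^2 = 5625 ≡ 216
75^4 ≡ 216^2 = 46656 ≡ 379
75^8 ≡ 379^2 = 143641 ≡ 2
75^16 ≡ 2^2 = 4
75^32 ≡ 4^2 = 16
43 = 32 + 8 + 2 + 1, so 75^43 ≡ 16·2·216·75 ≡ 338 (mod 601)
43^2 = 1849 ≡ 46
43^4 ≡ 46^2 = 2116 ≡ 313
43^8 ≡ 313^2 = 97969 ≡ 6
43^16 ≡ 6^2 = 36
43^32 ≡ 36^2 = 1296 ≡ 94
43^64 ≡ 94^2 = 8836 ≡ 422
43^128 ≡ 422^2 = 178084 ≡ 188
43^256 ≡ 188^2 = 35344 ≡ 486
502 = 256 + 128 + 64 + 32 + 16 + 4 + 2, so 43^502 ≡ 486·188·422·94·36·313·46 ≡ 98 (mod 601)
338·98 = 33124 ≡ 69 (mod 601)
69 ≡ 69 (mod 601), so the signature is genuine.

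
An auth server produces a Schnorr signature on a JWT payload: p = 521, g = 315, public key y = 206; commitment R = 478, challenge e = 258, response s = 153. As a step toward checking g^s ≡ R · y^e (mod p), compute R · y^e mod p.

206^2 = 42436 ≡ 235
206^4 ≡ 235^2 = 55225 ≡ 520
206^8 ≡ 520^2 = 270400 ≡ 1
206^16 ≡ 1^2 = 1
206^32 ≡ 1^2 = 1
206^64 ≡ 1^2 = 1
206^128 ≡ 1^2 = 1
206^256 ≡ 1^2 = 1
258 = 256 + 2, so 206^258 ≡ 1·235 ≡ 235 (mod 521)
R · y^e ≡ 478·235 = 112330 ≡ 315 (mod 521)

315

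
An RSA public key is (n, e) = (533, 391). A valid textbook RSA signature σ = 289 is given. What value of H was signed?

σ^2 ≡ 289^2 = 83521 ≡ 373
σ^4 ≡ 373^2 = 139129 ≡ 16
σ^8 ≡ 16^2 = 256
σ^16 ≡ 256^2 = 65536 ≡ 510
σ^32 ≡ 510^2 = 260100 ≡ 529
σ^64 ≡ 529^2 = 279841 ≡ 16
σ^128 ≡ 16^2 = 256
σ^256 ≡ 256^2 = 65536 ≡ 510
391 = 256 + 128 + 4 + 2 + 1, so σ^391 ≡ 510·256·16·373·289 ≡ 367 (mod 533)

367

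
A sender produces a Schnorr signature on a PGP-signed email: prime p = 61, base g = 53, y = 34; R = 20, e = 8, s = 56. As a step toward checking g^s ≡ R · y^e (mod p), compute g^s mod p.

34

Squares mod 61: 53^1≡53, 53^2≡3, 53^4≡9, 53^8≡20, 53^16≡34, 53^32≡58
56 = 32 + 16 + 8, so 53^56 ≡ 58·34·20 ≡ 34 (mod 61)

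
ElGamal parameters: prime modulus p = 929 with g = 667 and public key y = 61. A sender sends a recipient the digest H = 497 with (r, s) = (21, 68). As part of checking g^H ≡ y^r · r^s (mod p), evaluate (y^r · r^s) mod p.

Squares mod 929: 61^1≡61, 61^2≡5, 61^4≡25, 61^8≡625, 61^16≡445
21 = 16 + 4 + 1, so 61^21 ≡ 445·25·61 ≡ 455 (mod 929)
Squares mod 929: 21^1≡21, 21^2≡441, 21^4≡320, 21^8≡210, 21^16≡437, 21^32≡524, 21^64≡521
68 = 64 + 4, so 21^68 ≡ 521·320 ≡ 429 (mod 929)
y^r · r^s ≡ 455·429 = 195195 ≡ 105 (mod 929)

105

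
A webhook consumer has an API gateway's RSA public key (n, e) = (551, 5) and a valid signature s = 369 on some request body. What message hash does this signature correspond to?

s^5 mod 551 = 31

31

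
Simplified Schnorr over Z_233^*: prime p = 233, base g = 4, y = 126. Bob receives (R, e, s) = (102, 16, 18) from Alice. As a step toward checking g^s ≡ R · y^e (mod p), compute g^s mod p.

128

4^2 = 16
4^4 ≡ 16^2 = 256 ≡ 23
4^8 ≡ 23^2 = 529 ≡ 63
4^16 ≡ 63^2 = 3969 ≡ 8
18 = 16 + 2, so 4^18 ≡ 8·16 ≡ 128 (mod 233)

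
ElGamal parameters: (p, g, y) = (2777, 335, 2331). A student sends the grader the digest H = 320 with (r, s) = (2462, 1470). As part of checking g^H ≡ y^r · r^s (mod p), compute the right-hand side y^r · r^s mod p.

2407

2331^2 = 5433561 ≡ 1749
2331^4 ≡ 1749^2 = 3059001 ≡ 1524
2331^8 ≡ 1524^2 = 2322576 ≡ 1004
2331^16 ≡ 1004^2 = 1008016 ≡ 2742
2331^32 ≡ 2742^2 = 7518564 ≡ 1225
2331^64 ≡ 1225^2 = 1500625 ≡ 1045
2331^128 ≡ 1045^2 = 1092025 ≡ 664
2331^256 ≡ 664^2 = 440896 ≡ 2130
2331^512 ≡ 2130^2 = 4536900 ≡ 2059
2331^1024 ≡ 2059^2 = 4239481 ≡ 1779
2331^2048 ≡ 1779^2 = 3164841 ≡ 1838
2462 = 2048 + 256 + 128 + 16 + 8 + 4 + 2, so 2331^2462 ≡ 1838·2130·664·2742·1004·1524·1749 ≡ 537 (mod 2777)
2462^2 = 6061444 ≡ 2030
2462^4 ≡ 2030^2 = 4120900 ≡ 2609
2462^8 ≡ 2609^2 = 6806881 ≡ 454
2462^16 ≡ 454^2 = 206116 ≡ 618
2462^32 ≡ 618^2 = 381924 ≡ 1475
2462^64 ≡ 1475^2 = 2175625 ≡ 1234
2462^128 ≡ 1234^2 = 1522756 ≡ 960
2462^256 ≡ 960^2 = 921600 ≡ 2413
2462^512 ≡ 2413^2 = 5822569 ≡ 1977
2462^1024 ≡ 1977^2 = 3908529 ≡ 1290
1470 = 1024 + 256 + 128 + 32 + 16 + 8 + 4 + 2, so 2462^1470 ≡ 1290·2413·960·1475·618·454·2609·2030 ≡ 2616 (mod 2777)
y^r · r^s ≡ 537·2616 = 1404792 ≡ 2407 (mod 2777)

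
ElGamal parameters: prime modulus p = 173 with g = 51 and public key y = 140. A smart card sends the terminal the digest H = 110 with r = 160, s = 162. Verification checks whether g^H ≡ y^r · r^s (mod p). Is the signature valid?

valid

Left side g^H mod p:
51^2 = 2601 ≡ 6
51^4 ≡ 6^2 = 36
51^8 ≡ 36^2 = 1296 ≡ 85
51^16 ≡ 85^2 = 7225 ≡ 132
51^32 ≡ 132^2 = 17424 ≡ 124
51^64 ≡ 124^2 = 15376 ≡ 152
110 = 64 + 32 + 8 + 4 + 2, so 51^110 ≡ 152·124·85·36·6 ≡ 148 (mod 173)
Right side y^r · r^s mod p:
140^2 = 19600 ≡ 51
140^4 ≡ 51^2 = 2601 ≡ 6
140^8 ≡ 6^2 = 36
140^16 ≡ 36^2 = 1296 ≡ 85
140^32 ≡ 85^2 = 7225 ≡ 132
140^64 ≡ 132^2 = 17424 ≡ 124
140^128 ≡ 124^2 = 15376 ≡ 152
160 = 128 + 32, so 140^160 ≡ 152·132 ≡ 169 (mod 173)
160^2 = 25600 ≡ 169
160^4 ≡ 169^2 = 28561 ≡ 16
160^8 ≡ 16^2 = 256 ≡ 83
160^16 ≡ 83^2 = 6889 ≡ 142
160^32 ≡ 142^2 = 20164 ≡ 96
160^64 ≡ 96^2 = 9216 ≡ 47
160^128 ≡ 47^2 = 2209 ≡ 133
162 = 128 + 32 + 2, so 160^162 ≡ 133·96·169 ≡ 136 (mod 173)
169·136 = 22984 ≡ 148 (mod 173)
148 ≡ 148 (mod 173), so the signature is genuine.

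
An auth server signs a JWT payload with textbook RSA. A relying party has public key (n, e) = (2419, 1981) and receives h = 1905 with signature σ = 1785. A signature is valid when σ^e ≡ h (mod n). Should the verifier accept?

accept

σ^2 ≡ 1785^2 = 3186225 ≡ 402
σ^4 ≡ 402^2 = 161604 ≡ 1950
σ^8 ≡ 1950^2 = 3802500 ≡ 2251
σ^16 ≡ 2251^2 = 5067001 ≡ 1615
σ^32 ≡ 1615^2 = 2608225 ≡ 543
σ^64 ≡ 543^2 = 294849 ≡ 2150
σ^128 ≡ 2150^2 = 4622500 ≡ 2210
σ^256 ≡ 2210^2 = 4884100 ≡ 139
σ^512 ≡ 139^2 = 19321 ≡ 2388
σ^1024 ≡ 2388^2 = 5702544 ≡ 961
1981 = 1024 + 512 + 256 + 128 + 32 + 16 + 8 + 4 + 1, so σ^1981 ≡ 961·2388·139·2210·543·1615·2251·1950·1785 ≡ 1905 (mod 2419)
1905 = h, so the signature checks out.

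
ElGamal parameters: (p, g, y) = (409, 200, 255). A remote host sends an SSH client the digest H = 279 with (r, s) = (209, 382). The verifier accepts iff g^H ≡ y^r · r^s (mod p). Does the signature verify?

verifies

Left side g^H mod p:
200^279 mod 409 = 162
Right side y^r · r^s mod p:
255^209 mod 409 = 182
209^382 mod 409 = 320
182·320 = 58240 ≡ 162 (mod 409)
162 ≡ 162 (mod 409), so the signature is genuine.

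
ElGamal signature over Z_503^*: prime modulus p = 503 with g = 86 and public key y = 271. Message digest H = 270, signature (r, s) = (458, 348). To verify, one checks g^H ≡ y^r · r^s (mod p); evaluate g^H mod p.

Squares mod 503: 86^1≡86, 86^2≡354, 86^4≡69, 86^8≡234, 86^16≡432, 86^32≡11, 86^64≡121, 86^128≡54, 86^256≡401
270 = 256 + 8 + 4 + 2, so 86^270 ≡ 401·234·69·354 ≡ 370 (mod 503)

370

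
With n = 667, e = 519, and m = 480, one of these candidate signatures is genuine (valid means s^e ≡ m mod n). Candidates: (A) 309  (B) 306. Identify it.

B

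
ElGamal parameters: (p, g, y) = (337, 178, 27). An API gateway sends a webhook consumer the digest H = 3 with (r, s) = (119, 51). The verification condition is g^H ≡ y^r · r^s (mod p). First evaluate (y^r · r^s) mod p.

57

Squares mod 337: 27^1≡27, 27^2≡55, 27^4≡329, 27^8≡64, 27^16≡52, 27^32≡8, 27^64≡64
119 = 64 + 32 + 16 + 4 + 2 + 1, so 27^119 ≡ 64·8·52·329·55·27 ≡ 252 (mod 337)
Squares mod 337: 119^1≡119, 119^2≡7, 119^4≡49, 119^8≡42, 119^16≡79, 119^32≡175
51 = 32 + 16 + 2 + 1, so 119^51 ≡ 175·79·7·119 ≡ 261 (mod 337)
y^r · r^s ≡ 252·261 = 65772 ≡ 57 (mod 337)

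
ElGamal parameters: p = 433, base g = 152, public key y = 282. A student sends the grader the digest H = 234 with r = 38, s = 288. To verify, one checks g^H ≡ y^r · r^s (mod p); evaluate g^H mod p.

152^234 mod 433 = 300

300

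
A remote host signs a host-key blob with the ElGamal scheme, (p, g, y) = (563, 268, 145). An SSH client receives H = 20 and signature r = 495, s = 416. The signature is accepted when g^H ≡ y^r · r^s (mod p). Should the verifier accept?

reject

Left side g^H mod p:
Squares mod 563: 268^1≡268, 268^2≡323, 268^4≡174, 268^8≡437, 268^16≡112
20 = 16 + 4, so 268^20 ≡ 112·174 ≡ 346 (mod 563)
Right side y^r · r^s mod p:
Squares mod 563: 145^1≡145, 145^2≡194, 145^4≡478, 145^8≡469, 145^16≡391, 145^32≡308, 145^64≡280, 145^128≡143, 145^256≡181
495 = 256 + 128 + 64 + 32 + 8 + 4 + 2 + 1, so 145^495 ≡ 181·143·280·308·469·478·194·145 ≡ 244 (mod 563)
Squares mod 563: 495^1≡495, 495^2≡120, 495^4≡325, 495^8≡344, 495^16≡106, 495^32≡539, 495^64≡13, 495^128≡169, 495^256≡411
416 = 256 + 128 + 32, so 495^416 ≡ 411·169·539 ≡ 27 (mod 563)
244·27 = 6588 ≡ 395 (mod 563)
346 ≠ 395, so verification fails.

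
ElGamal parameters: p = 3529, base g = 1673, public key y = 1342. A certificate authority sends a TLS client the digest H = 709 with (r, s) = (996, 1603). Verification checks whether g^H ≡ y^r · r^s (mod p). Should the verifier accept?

reject

Left side g^H mod p:
1673^2 = 2798929 ≡ 432
1673^4 ≡ 432^2 = 186624 ≡ 3116
1673^8 ≡ 3116^2 = 9709456 ≡ 1177
1673^16 ≡ 1177^2 = 1385329 ≡ 1961
1673^32 ≡ 1961^2 = 3845521 ≡ 2440
1673^64 ≡ 2440^2 = 5953600 ≡ 177
1673^128 ≡ 177^2 = 31329 ≡ 3097
1673^256 ≡ 3097^2 = 9591409 ≡ 3116
1673^512 ≡ 3116^2 = 9709456 ≡ 1177
709 = 512 + 128 + 64 + 4 + 1, so 1673^709 ≡ 1177·3097·177·3116·1673 ≡ 33 (mod 3529)
Right side y^r · r^s mod p:
1342^2 = 1800964 ≡ 1174
1342^4 ≡ 1174^2 = 1378276 ≡ 1966
1342^8 ≡ 1966^2 = 3865156 ≡ 901
1342^16 ≡ 901^2 = 811801 ≡ 131
1342^32 ≡ 131^2 = 17161 ≡ 3045
1342^64 ≡ 3045^2 = 9272025 ≡ 1342
1342^128 ≡ 1342^2 = 1800964 ≡ 1174
1342^256 ≡ 1174^2 = 1378276 ≡ 1966
1342^512 ≡ 1966^2 = 3865156 ≡ 901
996 = 512 + 256 + 128 + 64 + 32 + 4, so 1342^996 ≡ 901·1966·1174·1342·3045·1966 ≡ 2224 (mod 3529)
996^2 = 992016 ≡ 367
996^4 ≡ 367^2 = 134689 ≡ 587
996^8 ≡ 587^2 = 344569 ≡ 2256
996^16 ≡ 2256^2 = 5089536 ≡ 718
996^32 ≡ 718^2 = 515524 ≡ 290
996^64 ≡ 290^2 = 84100 ≡ 2933
996^128 ≡ 2933^2 = 8602489 ≡ 2316
996^256 ≡ 2316^2 = 5363856 ≡ 3305
996^512 ≡ 3305^2 = 10923025 ≡ 770
996^1024 ≡ 770^2 = 592900 ≡ 28
1603 = 1024 + 512 + 64 + 2 + 1, so 996^1603 ≡ 28·770·2933·367·996 ≡ 586 (mod 3529)
2224·586 = 1303264 ≡ 1063 (mod 3529)
33 ≠ 1063, so verification fails.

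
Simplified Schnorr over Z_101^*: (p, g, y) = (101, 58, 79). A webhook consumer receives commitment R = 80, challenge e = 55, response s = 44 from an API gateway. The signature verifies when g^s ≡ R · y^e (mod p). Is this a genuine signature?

genuine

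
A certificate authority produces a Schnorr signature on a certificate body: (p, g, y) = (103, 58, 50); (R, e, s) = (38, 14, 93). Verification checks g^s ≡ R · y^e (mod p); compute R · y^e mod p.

81

Squares mod 103: 50^1≡50, 50^2≡28, 50^4≡63, 50^8≡55
14 = 8 + 4 + 2, so 50^14 ≡ 55·63·28 ≡ 97 (mod 103)
R · y^e ≡ 38·97 = 3686 ≡ 81 (mod 103)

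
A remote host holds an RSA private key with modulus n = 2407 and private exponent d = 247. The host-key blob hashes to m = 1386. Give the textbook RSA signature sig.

m^2 ≡ 1386^2 = 1920996 ≡ 210
m^4 ≡ 210^2 = 44100 ≡ 774
m^8 ≡ 774^2 = 599076 ≡ 2140
m^16 ≡ 2140^2 = 4579600 ≡ 1486
m^32 ≡ 1486^2 = 2208196 ≡ 977
m^64 ≡ 977^2 = 954529 ≡ 1357
m^128 ≡ 1357^2 = 1841449 ≡ 94
247 = 128 + 64 + 32 + 16 + 4 + 2 + 1, so m^247 ≡ 94·1357·977·1486·774·210·1386 ≡ 1718 (mod 2407)

1718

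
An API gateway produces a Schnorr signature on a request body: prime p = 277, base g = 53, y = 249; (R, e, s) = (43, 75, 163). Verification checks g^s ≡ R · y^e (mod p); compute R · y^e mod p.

Squares mod 277: 249^1≡249, 249^2≡230, 249^4≡270, 249^8≡49, 249^16≡185, 249^32≡154, 249^64≡171
75 = 64 + 8 + 2 + 1, so 249^75 ≡ 171·49·230·249 ≡ 225 (mod 277)
R · y^e ≡ 43·225 = 9675 ≡ 257 (mod 277)

257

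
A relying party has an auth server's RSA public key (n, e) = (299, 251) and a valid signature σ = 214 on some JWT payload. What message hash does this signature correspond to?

245

Squares mod 299: σ^1≡214, σ^2≡49, σ^4≡9, σ^8≡81, σ^16≡282, σ^32≡289, σ^64≡100, σ^128≡133
251 = 128 + 64 + 32 + 16 + 8 + 2 + 1, so σ^251 ≡ 133·100·289·282·81·49·214 ≡ 245 (mod 299)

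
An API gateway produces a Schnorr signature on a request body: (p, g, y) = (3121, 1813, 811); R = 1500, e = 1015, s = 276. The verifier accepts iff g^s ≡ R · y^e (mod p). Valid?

yes

g^s mod p:
1813^2 = 3286969 ≡ 556
1813^4 ≡ 556^2 = 309136 ≡ 157
1813^8 ≡ 157^2 = 24649 ≡ 2802
1813^16 ≡ 2802^2 = 7851204 ≡ 1889
1813^32 ≡ 1889^2 = 3568321 ≡ 1018
1813^64 ≡ 1018^2 = 1036324 ≡ 152
1813^128 ≡ 152^2 = 23104 ≡ 1257
1813^256 ≡ 1257^2 = 1580049 ≡ 823
276 = 256 + 16 + 4, so 1813^276 ≡ 823·1889·157 ≡ 1774 (mod 3121)
R · y^e mod p:
811^2 = 657721 ≡ 2311
811^4 ≡ 2311^2 = 5340721 ≡ 690
811^8 ≡ 690^2 = 476100 ≡ 1708
811^16 ≡ 1708^2 = 2917264 ≡ 2250
811^32 ≡ 2250^2 = 5062500 ≡ 238
811^64 ≡ 238^2 = 56644 ≡ 466
811^128 ≡ 466^2 = 217156 ≡ 1807
811^256 ≡ 1807^2 = 3265249 ≡ 683
811^512 ≡ 683^2 = 466489 ≡ 1460
1015 = 512 + 256 + 128 + 64 + 32 + 16 + 4 + 2 + 1, so 811^1015 ≡ 1460·683·1807·466·238·2250·690·2311·811 ≡ 1054 (mod 3121)
1500·1054 = 1581000 ≡ 1774 (mod 3121)
1774 ≡ 1774 (mod 3121); signature holds.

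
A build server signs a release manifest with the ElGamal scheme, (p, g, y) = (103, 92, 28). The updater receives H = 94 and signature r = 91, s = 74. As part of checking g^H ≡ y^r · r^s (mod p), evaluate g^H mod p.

92^94 mod 103 = 38

38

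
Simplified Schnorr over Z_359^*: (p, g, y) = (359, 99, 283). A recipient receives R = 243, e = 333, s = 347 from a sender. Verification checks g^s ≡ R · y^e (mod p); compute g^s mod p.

229

99^2 = 9801 ≡ 108
99^4 ≡ 108^2 = 11664 ≡ 176
99^8 ≡ 176^2 = 30976 ≡ 102
99^16 ≡ 102^2 = 10404 ≡ 352
99^32 ≡ 352^2 = 123904 ≡ 49
99^64 ≡ 49^2 = 2401 ≡ 247
99^128 ≡ 247^2 = 61009 ≡ 338
99^256 ≡ 338^2 = 114244 ≡ 82
347 = 256 + 64 + 16 + 8 + 2 + 1, so 99^347 ≡ 82·247·352·102·108·99 ≡ 229 (mod 359)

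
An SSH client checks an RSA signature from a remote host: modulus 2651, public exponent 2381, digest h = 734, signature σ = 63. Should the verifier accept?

accept

σ^2 ≡ 63^2 = 3969 ≡ 1318
σ^4 ≡ 1318^2 = 1737124 ≡ 719
σ^8 ≡ 719^2 = 516961 ≡ 16
σ^16 ≡ 16^2 = 256
σ^32 ≡ 256^2 = 65536 ≡ 1912
σ^64 ≡ 1912^2 = 3655744 ≡ 15
σ^128 ≡ 15^2 = 225
σ^256 ≡ 225^2 = 50625 ≡ 256
σ^512 ≡ 256^2 = 65536 ≡ 1912
σ^1024 ≡ 1912^2 = 3655744 ≡ 15
σ^2048 ≡ 15^2 = 225
2381 = 2048 + 256 + 64 + 8 + 4 + 1, so σ^2381 ≡ 225·256·15·16·719·63 ≡ 734 (mod 2651)
σ^2381 mod 2651 = 734 matches h.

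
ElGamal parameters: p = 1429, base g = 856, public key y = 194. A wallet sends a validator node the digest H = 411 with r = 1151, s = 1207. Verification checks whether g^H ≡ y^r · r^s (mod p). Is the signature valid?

Left side g^H mod p:
856^2 = 732736 ≡ 1088
856^4 ≡ 1088^2 = 1183744 ≡ 532
856^8 ≡ 532^2 = 283024 ≡ 82
856^16 ≡ 82^2 = 6724 ≡ 1008
856^32 ≡ 1008^2 = 1016064 ≡ 45
856^64 ≡ 45^2 = 2025 ≡ 596
856^128 ≡ 596^2 = 355216 ≡ 824
856^256 ≡ 824^2 = 678976 ≡ 201
411 = 256 + 128 + 16 + 8 + 2 + 1, so 856^411 ≡ 201·824·1008·82·1088·856 ≡ 406 (mod 1429)
Right side y^r · r^s mod p:
194^2 = 37636 ≡ 482
194^4 ≡ 482^2 = 232324 ≡ 826
194^8 ≡ 826^2 = 682276 ≡ 643
194^16 ≡ 643^2 = 413449 ≡ 468
194^32 ≡ 468^2 = 219024 ≡ 387
194^64 ≡ 387^2 = 149769 ≡ 1153
194^128 ≡ 1153^2 = 1329409 ≡ 439
194^256 ≡ 439^2 = 192721 ≡ 1235
194^512 ≡ 1235^2 = 1525225 ≡ 482
194^1024 ≡ 482^2 = 232324 ≡ 826
1151 = 1024 + 64 + 32 + 16 + 8 + 4 + 2 + 1, so 194^1151 ≡ 826·1153·387·468·643·826·482·194 ≡ 558 (mod 1429)
1151^2 = 1324801 ≡ 118
1151^4 ≡ 118^2 = 13924 ≡ 1063
1151^8 ≡ 1063^2 = 1129969 ≡ 1059
1151^16 ≡ 1059^2 = 1121481 ≡ 1145
1151^32 ≡ 1145^2 = 1311025 ≡ 632
1151^64 ≡ 632^2 = 399424 ≡ 733
1151^128 ≡ 733^2 = 537289 ≡ 1414
1151^256 ≡ 1414^2 = 1999396 ≡ 225
1151^512 ≡ 225^2 = 50625 ≡ 610
1151^1024 ≡ 610^2 = 372100 ≡ 560
1207 = 1024 + 128 + 32 + 16 + 4 + 2 + 1, so 1151^1207 ≡ 560·1414·632·1145·1063·118·1151 ≡ 1263 (mod 1429)
558·1263 = 704754 ≡ 257 (mod 1429)
406 ≠ 257, so verification fails.

invalid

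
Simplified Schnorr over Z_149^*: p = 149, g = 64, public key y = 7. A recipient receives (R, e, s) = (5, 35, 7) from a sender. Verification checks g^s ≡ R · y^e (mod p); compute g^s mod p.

64^2 = 4096 ≡ 73
64^4 ≡ 73^2 = 5329 ≡ 114
7 = 4 + 2 + 1, so 64^7 ≡ 114·73·64 ≡ 82 (mod 149)

82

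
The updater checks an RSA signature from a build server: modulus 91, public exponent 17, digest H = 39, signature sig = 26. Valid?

Squares mod 91: sig^1≡26, sig^2≡39, sig^4≡65, sig^8≡39, sig^16≡65
17 = 16 + 1, so sig^17 ≡ 65·26 ≡ 52 (mod 91)
52 ≠ 39, so verification fails.

no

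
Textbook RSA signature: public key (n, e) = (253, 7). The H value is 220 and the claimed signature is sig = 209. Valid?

Squares mod 253: sig^1≡209, sig^2≡165, sig^4≡154
7 = 4 + 2 + 1, so sig^7 ≡ 154·165·209 ≡ 220 (mod 253)
220 = H, so the signature checks out.

yes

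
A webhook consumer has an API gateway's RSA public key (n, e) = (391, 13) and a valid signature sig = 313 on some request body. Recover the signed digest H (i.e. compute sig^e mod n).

57

sig^2 ≡ 313^2 = 97969 ≡ 219
sig^4 ≡ 219^2 = 47961 ≡ 259
sig^8 ≡ 259^2 = 67081 ≡ 220
13 = 8 + 4 + 1, so sig^13 ≡ 220·259·313 ≡ 57 (mod 391)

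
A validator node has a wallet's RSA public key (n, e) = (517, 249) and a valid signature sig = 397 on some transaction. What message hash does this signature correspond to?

122

sig^2 ≡ 397^2 = 157609 ≡ 441
sig^4 ≡ 441^2 = 194481 ≡ 89
sig^8 ≡ 89^2 = 7921 ≡ 166
sig^16 ≡ 166^2 = 27556 ≡ 155
sig^32 ≡ 155^2 = 24025 ≡ 243
sig^64 ≡ 243^2 = 59049 ≡ 111
sig^128 ≡ 111^2 = 12321 ≡ 430
249 = 128 + 64 + 32 + 16 + 8 + 1, so sig^249 ≡ 430·111·243·155·166·397 ≡ 122 (mod 517)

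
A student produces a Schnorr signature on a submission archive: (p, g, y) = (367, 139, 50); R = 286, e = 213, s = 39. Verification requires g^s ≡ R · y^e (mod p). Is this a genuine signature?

genuine

g^s mod p:
139^2 = 19321 ≡ 237
139^4 ≡ 237^2 = 56169 ≡ 18
139^8 ≡ 18^2 = 324
139^16 ≡ 324^2 = 104976 ≡ 14
139^32 ≡ 14^2 = 196
39 = 32 + 4 + 2 + 1, so 139^39 ≡ 196·18·237·139 ≡ 243 (mod 367)
R · y^e mod p:
50^2 = 2500 ≡ 298
50^4 ≡ 298^2 = 88804 ≡ 357
50^8 ≡ 357^2 = 127449 ≡ 100
50^16 ≡ 100^2 = 10000 ≡ 91
50^32 ≡ 91^2 = 8281 ≡ 207
50^64 ≡ 207^2 = 42849 ≡ 277
50^128 ≡ 277^2 = 76729 ≡ 26
213 = 128 + 64 + 16 + 4 + 1, so 50^213 ≡ 26·277·91·357·50 ≡ 364 (mod 367)
286·364 = 104104 ≡ 243 (mod 367)
243 ≡ 243 (mod 367); signature holds.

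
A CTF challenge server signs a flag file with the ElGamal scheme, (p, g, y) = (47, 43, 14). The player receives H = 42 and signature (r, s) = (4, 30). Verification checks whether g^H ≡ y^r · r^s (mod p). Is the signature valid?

invalid

Left side g^H mod p:
Squares mod 47: 43^1≡43, 43^2≡16, 43^4≡21, 43^8≡18, 43^16≡42, 43^32≡25
42 = 32 + 8 + 2, so 43^42 ≡ 25·18·16 ≡ 9 (mod 47)
Right side y^r · r^s mod p:
Squares mod 47: 14^1≡14, 14^2≡8, 14^4≡17
14^4 ≡ 17 (mod 47)
Squares mod 47: 4^1≡4, 4^2≡16, 4^4≡21, 4^8≡18, 4^16≡42
30 = 16 + 8 + 4 + 2, so 4^30 ≡ 42·18·21·16 ≡ 28 (mod 47)
17·28 = 476 ≡ 6 (mod 47)
9 ≠ 6, so verification fails.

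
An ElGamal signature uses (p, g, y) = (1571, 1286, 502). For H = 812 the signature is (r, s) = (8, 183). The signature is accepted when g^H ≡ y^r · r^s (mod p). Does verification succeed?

fails

Left side g^H mod p:
Squares mod 1571: 1286^1≡1286, 1286^2≡1104, 1286^4≡1291, 1286^8≡1421, 1286^16≡506, 1286^32≡1534, 1286^64≡1369, 1286^128≡1529, 1286^256≡193, 1286^512≡1116
812 = 512 + 256 + 32 + 8 + 4, so 1286^812 ≡ 1116·193·1534·1421·1291 ≡ 318 (mod 1571)
Right side y^r · r^s mod p:
Squares mod 1571: 502^1≡502, 502^2≡644, 502^4≡1563, 502^8≡64
502^8 ≡ 64 (mod 1571)
Squares mod 1571: 8^1≡8, 8^2≡64, 8^4≡954, 8^8≡507, 8^16≡976, 8^32≡550, 8^64≡868, 8^128≡915
183 = 128 + 32 + 16 + 4 + 2 + 1, so 8^183 ≡ 915·550·976·954·64·8 ≡ 563 (mod 1571)
64·563 = 36032 ≡ 1470 (mod 1571)
318 ≠ 1470, so verification fails.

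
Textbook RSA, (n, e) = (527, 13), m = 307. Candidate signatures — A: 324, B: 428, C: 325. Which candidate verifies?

A

Candidate A: Squares mod 527: 324^1≡324, 324^2≡103, 324^4≡69, 324^8≡18; 13 = 8 + 4 + 1, so 324^13 ≡ 18·69·324 ≡ 307 (mod 527)
  → matches m = 307
Candidate B: Squares mod 527: 428^1≡428, 428^2≡315, 428^4≡149, 428^8≡67; 13 = 8 + 4 + 1, so 428^13 ≡ 67·149·428 ≡ 335 (mod 527)
Candidate C: Squares mod 527: 325^1≡325, 325^2≡225, 325^4≡33, 325^8≡35; 13 = 8 + 4 + 1, so 325^13 ≡ 35·33·325 ≡ 151 (mod 527)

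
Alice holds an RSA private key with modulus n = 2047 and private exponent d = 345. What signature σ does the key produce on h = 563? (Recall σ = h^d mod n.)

h^2 ≡ 563^2 = 316969 ≡ 1731
h^4 ≡ 1731^2 = 2996361 ≡ 1600
h^8 ≡ 1600^2 = 2560000 ≡ 1250
h^16 ≡ 1250^2 = 1562500 ≡ 639
h^32 ≡ 639^2 = 408321 ≡ 968
h^64 ≡ 968^2 = 937024 ≡ 1545
h^128 ≡ 1545^2 = 2387025 ≡ 223
h^256 ≡ 223^2 = 49729 ≡ 601
345 = 256 + 64 + 16 + 8 + 1, so h^345 ≡ 601·1545·639·1250·563 ≡ 608 (mod 2047)

608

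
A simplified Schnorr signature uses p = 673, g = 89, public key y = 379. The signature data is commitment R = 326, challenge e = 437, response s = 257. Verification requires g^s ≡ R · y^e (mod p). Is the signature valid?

valid

g^s mod p:
89^2 = 7921 ≡ 518
89^4 ≡ 518^2 = 268324 ≡ 470
89^8 ≡ 470^2 = 220900 ≡ 156
89^16 ≡ 156^2 = 24336 ≡ 108
89^32 ≡ 108^2 = 11664 ≡ 223
89^64 ≡ 223^2 = 49729 ≡ 600
89^128 ≡ 600^2 = 360000 ≡ 618
89^256 ≡ 618^2 = 381924 ≡ 333
257 = 256 + 1, so 89^257 ≡ 333·89 ≡ 25 (mod 673)
R · y^e mod p:
379^2 = 143641 ≡ 292
379^4 ≡ 292^2 = 85264 ≡ 466
379^8 ≡ 466^2 = 217156 ≡ 450
379^16 ≡ 450^2 = 202500 ≡ 600
379^32 ≡ 600^2 = 360000 ≡ 618
379^64 ≡ 618^2 = 381924 ≡ 333
379^128 ≡ 333^2 = 110889 ≡ 517
379^256 ≡ 517^2 = 267289 ≡ 108
437 = 256 + 128 + 32 + 16 + 4 + 1, so 379^437 ≡ 108·517·618·600·466·379 ≡ 254 (mod 673)
326·254 = 82804 ≡ 25 (mod 673)
25 ≡ 25 (mod 673); signature holds.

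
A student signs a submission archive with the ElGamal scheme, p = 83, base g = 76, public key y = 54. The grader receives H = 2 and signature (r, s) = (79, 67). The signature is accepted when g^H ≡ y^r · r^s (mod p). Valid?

Left side g^H mod p:
Squares mod 83: 76^1≡76, 76^2≡49
76^2 ≡ 49 (mod 83)
Right side y^r · r^s mod p:
Squares mod 83: 54^1≡54, 54^2≡11, 54^4≡38, 54^8≡33, 54^16≡10, 54^32≡17, 54^64≡40
79 = 64 + 8 + 4 + 2 + 1, so 54^79 ≡ 40·33·38·11·54 ≡ 32 (mod 83)
Squares mod 83: 79^1≡79, 79^2≡16, 79^4≡7, 79^8≡49, 79^16≡77, 79^32≡36, 79^64≡51
67 = 64 + 2 + 1, so 79^67 ≡ 51·16·79 ≡ 56 (mod 83)
32·56 = 1792 ≡ 49 (mod 83)
49 ≡ 49 (mod 83), so the signature is genuine.

yes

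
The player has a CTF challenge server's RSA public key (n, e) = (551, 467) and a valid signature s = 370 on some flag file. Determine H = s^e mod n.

245

s^2 ≡ 370^2 = 136900 ≡ 252
s^4 ≡ 252^2 = 63504 ≡ 139
s^8 ≡ 139^2 = 19321 ≡ 36
s^16 ≡ 36^2 = 1296 ≡ 194
s^32 ≡ 194^2 = 37636 ≡ 168
s^64 ≡ 168^2 = 28224 ≡ 123
s^128 ≡ 123^2 = 15129 ≡ 252
s^256 ≡ 252^2 = 63504 ≡ 139
467 = 256 + 128 + 64 + 16 + 2 + 1, so s^467 ≡ 139·252·123·194·252·370 ≡ 245 (mod 551)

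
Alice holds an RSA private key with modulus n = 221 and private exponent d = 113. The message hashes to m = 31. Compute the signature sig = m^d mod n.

Squares mod 221: m^1≡31, m^2≡77, m^4≡183, m^8≡118, m^16≡1, m^32≡1, m^64≡1
113 = 64 + 32 + 16 + 1, so m^113 ≡ 1·1·1·31 ≡ 31 (mod 221)

31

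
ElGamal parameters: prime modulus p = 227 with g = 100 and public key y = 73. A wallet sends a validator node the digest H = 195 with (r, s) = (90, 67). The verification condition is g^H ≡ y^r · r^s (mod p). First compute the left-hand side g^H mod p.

100^2 = 10000 ≡ 12
100^4 ≡ 12^2 = 144
100^8 ≡ 144^2 = 20736 ≡ 79
100^16 ≡ 79^2 = 6241 ≡ 112
100^32 ≡ 112^2 = 12544 ≡ 59
100^64 ≡ 59^2 = 3481 ≡ 76
100^128 ≡ 76^2 = 5776 ≡ 101
195 = 128 + 64 + 2 + 1, so 100^195 ≡ 101·76·12·100 ≡ 221 (mod 227)

221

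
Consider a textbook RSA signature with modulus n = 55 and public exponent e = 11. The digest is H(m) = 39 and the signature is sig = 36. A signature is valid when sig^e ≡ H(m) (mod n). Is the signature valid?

invalid

Squares mod 55: sig^1≡36, sig^2≡31, sig^4≡26, sig^8≡16
11 = 8 + 2 + 1, so sig^11 ≡ 16·31·36 ≡ 36 (mod 55)
sig^11 mod 55 = 36, but H(m) = 39.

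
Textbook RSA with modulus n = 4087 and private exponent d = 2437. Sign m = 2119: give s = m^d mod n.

1144

Squares mod 4087: m^1≡2119, m^2≡2635, m^4≡3499, m^8≡2436, m^16≡3859, m^32≡2940, m^64≡3682, m^128≡545, m^256≡2761, m^512≡866, m^1024≡2035, m^2048≡1094
2437 = 2048 + 256 + 128 + 4 + 1, so m^2437 ≡ 1094·2761·545·3499·2119 ≡ 1144 (mod 4087)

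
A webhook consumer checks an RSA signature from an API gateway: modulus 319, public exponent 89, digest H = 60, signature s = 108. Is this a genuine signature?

genuine

Squares mod 319: s^1≡108, s^2≡180, s^4≡181, s^8≡223, s^16≡284, s^32≡268, s^64≡49
89 = 64 + 16 + 8 + 1, so s^89 ≡ 49·284·223·108 ≡ 60 (mod 319)
Since 60 equals the digest 60, verification succeeds.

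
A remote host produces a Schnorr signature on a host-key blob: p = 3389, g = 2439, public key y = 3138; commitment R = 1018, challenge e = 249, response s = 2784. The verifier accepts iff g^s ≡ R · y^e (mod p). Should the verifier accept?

accept

g^s mod p:
2439^2784 mod 3389 = 2114
R · y^e mod p:
3138^249 mod 3389 = 62
1018·62 = 63116 ≡ 2114 (mod 3389)
2114 ≡ 2114 (mod 3389); signature holds.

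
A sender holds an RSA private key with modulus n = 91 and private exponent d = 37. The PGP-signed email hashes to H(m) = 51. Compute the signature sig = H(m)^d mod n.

(H(m))^37 mod 91 = 51

51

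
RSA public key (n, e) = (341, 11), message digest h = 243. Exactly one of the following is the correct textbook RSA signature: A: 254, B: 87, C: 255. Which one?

Candidate A: Squares mod 341: 254^1≡254, 254^2≡67, 254^4≡56, 254^8≡67; 11 = 8 + 2 + 1, so 254^11 ≡ 67·67·254 ≡ 243 (mod 341)
  → matches h = 243
Candidate B: Squares mod 341: 87^1≡87, 87^2≡67, 87^4≡56, 87^8≡67; 11 = 8 + 2 + 1, so 87^11 ≡ 67·67·87 ≡ 98 (mod 341)
Candidate C: Squares mod 341: 255^1≡255, 255^2≡235, 255^4≡324, 255^8≡289; 11 = 8 + 2 + 1, so 255^11 ≡ 289·235·255 ≡ 299 (mod 341)

A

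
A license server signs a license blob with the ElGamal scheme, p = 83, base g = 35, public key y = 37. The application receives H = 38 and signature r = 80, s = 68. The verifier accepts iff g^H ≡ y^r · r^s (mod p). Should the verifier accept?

Left side g^H mod p:
35^2 = 1225 ≡ 63
35^4 ≡ 63^2 = 3969 ≡ 68
35^8 ≡ 68^2 = 4624 ≡ 59
35^16 ≡ 59^2 = 3481 ≡ 78
35^32 ≡ 78^2 = 6084 ≡ 25
38 = 32 + 4 + 2, so 35^38 ≡ 25·68·63 ≡ 30 (mod 83)
Right side y^r · r^s mod p:
37^2 = 1369 ≡ 41
37^4 ≡ 41^2 = 1681 ≡ 21
37^8 ≡ 21^2 = 441 ≡ 26
37^16 ≡ 26^2 = 676 ≡ 12
37^32 ≡ 12^2 = 144 ≡ 61
37^64 ≡ 61^2 = 3721 ≡ 69
80 = 64 + 16, so 37^80 ≡ 69·12 ≡ 81 (mod 83)
80^2 = 6400 ≡ 9
80^4 ≡ 9^2 = 81
80^8 ≡ 81^2 = 6561 ≡ 4
80^16 ≡ 4^2 = 16
80^32 ≡ 16^2 = 256 ≡ 7
80^64 ≡ 7^2 = 49
68 = 64 + 4, so 80^68 ≡ 49·81 ≡ 68 (mod 83)
81·68 = 5508 ≡ 30 (mod 83)
30 ≡ 30 (mod 83), so the signature is genuine.

accept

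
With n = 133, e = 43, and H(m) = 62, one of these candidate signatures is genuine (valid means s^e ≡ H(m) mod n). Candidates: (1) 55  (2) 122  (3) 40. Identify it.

1

Candidate 1: Squares mod 133: 55^1≡55, 55^2≡99, 55^4≡92, 55^8≡85, 55^16≡43, 55^32≡120; 43 = 32 + 8 + 2 + 1, so 55^43 ≡ 120·85·99·55 ≡ 62 (mod 133)
  → matches H(m) = 62
Candidate 2: Squares mod 133: 122^1≡122, 122^2≡121, 122^4≡11, 122^8≡121, 122^16≡11, 122^32≡121; 43 = 32 + 8 + 2 + 1, so 122^43 ≡ 121·121·121·122 ≡ 122 (mod 133)
Candidate 3: Squares mod 133: 40^1≡40, 40^2≡4, 40^4≡16, 40^8≡123, 40^16≡100, 40^32≡25; 43 = 32 + 8 + 2 + 1, so 40^43 ≡ 25·123·4·40 ≡ 33 (mod 133)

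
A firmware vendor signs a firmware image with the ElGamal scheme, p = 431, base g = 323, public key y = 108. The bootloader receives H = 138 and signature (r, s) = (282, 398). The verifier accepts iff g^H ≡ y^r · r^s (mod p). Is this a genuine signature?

genuine

Left side g^H mod p:
323^2 = 104329 ≡ 27
323^4 ≡ 27^2 = 729 ≡ 298
323^8 ≡ 298^2 = 88804 ≡ 18
323^16 ≡ 18^2 = 324
323^32 ≡ 324^2 = 104976 ≡ 243
323^64 ≡ 243^2 = 59049 ≡ 2
323^128 ≡ 2^2 = 4
138 = 128 + 8 + 2, so 323^138 ≡ 4·18·27 ≡ 220 (mod 431)
Right side y^r · r^s mod p:
108^2 = 11664 ≡ 27
108^4 ≡ 27^2 = 729 ≡ 298
108^8 ≡ 298^2 = 88804 ≡ 18
108^16 ≡ 18^2 = 324
108^32 ≡ 324^2 = 104976 ≡ 243
108^64 ≡ 243^2 = 59049 ≡ 2
108^128 ≡ 2^2 = 4
108^256 ≡ 4^2 = 16
282 = 256 + 16 + 8 + 2, so 108^282 ≡ 16·324·18·27 ≡ 229 (mod 431)
282^2 = 79524 ≡ 220
282^4 ≡ 220^2 = 48400 ≡ 128
282^8 ≡ 128^2 = 16384 ≡ 6
282^16 ≡ 6^2 = 36
282^32 ≡ 36^2 = 1296 ≡ 3
282^64 ≡ 3^2 = 9
282^128 ≡ 9^2 = 81
282^256 ≡ 81^2 = 6561 ≡ 96
398 = 256 + 128 + 8 + 4 + 2, so 282^398 ≡ 96·81·6·128·220 ≡ 144 (mod 431)
229·144 = 32976 ≡ 220 (mod 431)
220 ≡ 220 (mod 431), so the signature is genuine.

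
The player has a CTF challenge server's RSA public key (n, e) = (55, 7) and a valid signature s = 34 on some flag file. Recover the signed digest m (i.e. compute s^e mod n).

s^2 ≡ 34^2 = 1156 ≡ 1
s^4 ≡ 1^2 = 1
7 = 4 + 2 + 1, so s^7 ≡ 1·1·34 ≡ 34 (mod 55)

34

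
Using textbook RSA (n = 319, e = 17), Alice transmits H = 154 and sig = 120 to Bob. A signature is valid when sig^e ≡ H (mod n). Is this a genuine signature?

Squares mod 319: sig^1≡120, sig^2≡45, sig^4≡111, sig^8≡199, sig^16≡45
17 = 16 + 1, so sig^17 ≡ 45·120 ≡ 296 (mod 319)
The recovered value 296 does not match the digest 154.

forged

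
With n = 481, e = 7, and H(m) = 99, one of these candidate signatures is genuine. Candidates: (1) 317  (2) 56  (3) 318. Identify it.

Candidate 1: Squares mod 481: 317^1≡317, 317^2≡441, 317^4≡157; 7 = 4 + 2 + 1, so 317^7 ≡ 157·441·317 ≡ 99 (mod 481)
  → matches H(m) = 99
Candidate 2: Squares mod 481: 56^1≡56, 56^2≡250, 56^4≡451; 7 = 4 + 2 + 1, so 56^7 ≡ 451·250·56 ≡ 394 (mod 481)
Candidate 3: Squares mod 481: 318^1≡318, 318^2≡114, 318^4≡9; 7 = 4 + 2 + 1, so 318^7 ≡ 9·114·318 ≡ 150 (mod 481)

1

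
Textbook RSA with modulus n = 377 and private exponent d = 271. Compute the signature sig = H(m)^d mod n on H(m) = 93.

323

Squares mod 377: (H(m))^1≡93, (H(m))^2≡355, (H(m))^4≡107, (H(m))^8≡139, (H(m))^16≡94, (H(m))^32≡165, (H(m))^64≡81, (H(m))^128≡152, (H(m))^256≡107
271 = 256 + 8 + 4 + 2 + 1, so (H(m))^271 ≡ 107·139·107·355·93 ≡ 323 (mod 377)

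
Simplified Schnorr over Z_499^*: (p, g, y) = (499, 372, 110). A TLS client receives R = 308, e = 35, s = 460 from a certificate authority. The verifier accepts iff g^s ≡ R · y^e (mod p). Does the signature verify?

verifies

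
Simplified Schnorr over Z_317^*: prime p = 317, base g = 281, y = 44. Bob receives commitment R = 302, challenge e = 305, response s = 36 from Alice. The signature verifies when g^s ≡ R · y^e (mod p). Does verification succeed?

passes

g^s mod p:
281^2 = 78961 ≡ 28
281^4 ≡ 28^2 = 784 ≡ 150
281^8 ≡ 150^2 = 22500 ≡ 310
281^16 ≡ 310^2 = 96100 ≡ 49
281^32 ≡ 49^2 = 2401 ≡ 182
36 = 32 + 4, so 281^36 ≡ 182·150 ≡ 38 (mod 317)
R · y^e mod p:
44^2 = 1936 ≡ 34
44^4 ≡ 34^2 = 1156 ≡ 205
44^8 ≡ 205^2 = 42025 ≡ 181
44^16 ≡ 181^2 = 32761 ≡ 110
44^32 ≡ 110^2 = 12100 ≡ 54
44^64 ≡ 54^2 = 2916 ≡ 63
44^128 ≡ 63^2 = 3969 ≡ 165
44^256 ≡ 165^2 = 27225 ≡ 280
305 = 256 + 32 + 16 + 1, so 44^305 ≡ 280·54·110·44 ≡ 82 (mod 317)
302·82 = 24764 ≡ 38 (mod 317)
38 ≡ 38 (mod 317); signature holds.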